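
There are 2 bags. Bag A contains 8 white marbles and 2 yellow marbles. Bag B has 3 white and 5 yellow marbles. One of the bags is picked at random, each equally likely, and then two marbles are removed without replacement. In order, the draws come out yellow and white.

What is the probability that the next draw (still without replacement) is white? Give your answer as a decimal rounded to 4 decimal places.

0.5494

For each hypothesis, P(data | H) works out to: P(data | bag A) = (2/10)(8/9) = 0.17778; P(data | bag B) = (5/8)(3/7) = 0.26786.
Weighting by the prior gives 1/2 · 0.17778 = 0.088889, 1/2 · 0.26786 = 0.13393; these sum to 0.22282.
Normalising, the posterior is P(bag A | data) = 0.39893, P(bag B | data) = 0.60107.
The predictive probability is P(white next | data) = (7/8)(0.39893) + (1/3)(0.60107) = 0.54942.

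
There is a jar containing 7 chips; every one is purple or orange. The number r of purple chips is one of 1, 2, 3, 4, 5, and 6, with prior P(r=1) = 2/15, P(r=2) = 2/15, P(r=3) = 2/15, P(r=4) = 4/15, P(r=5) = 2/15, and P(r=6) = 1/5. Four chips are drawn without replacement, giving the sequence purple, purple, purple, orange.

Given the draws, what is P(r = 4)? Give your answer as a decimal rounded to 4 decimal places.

0.3077

Under each hypothesis, the probability of the observed sequence is: P(data | r = 1) = (1/7)(0/6) = 0; P(data | r = 2) = (2/7)(1/6)(0/5) = 0; P(data | r = 3) = (3/7)(2/6)(1/5)(4/4) = 1/35; P(data | r = 4) = (4/7)(3/6)(2/5)(3/4) = 3/35; P(data | r = 5) = (5/7)(4/6)(3/5)(2/4) = 1/7; P(data | r = 6) = (6/7)(5/6)(4/5)(1/4) = 1/7.
The prior-weighted likelihoods are 2/15 · 0 = 0, 2/15 · 0 = 0, 2/15 · 1/35 = 2/525, 4/15 · 3/35 = 4/175, 2/15 · 1/7 = 2/105, 1/5 · 1/7 = 1/35; summing to 13/175.
Therefore the posterior P(r = 4 | data) = (4/175) / (13/175) = 4/13.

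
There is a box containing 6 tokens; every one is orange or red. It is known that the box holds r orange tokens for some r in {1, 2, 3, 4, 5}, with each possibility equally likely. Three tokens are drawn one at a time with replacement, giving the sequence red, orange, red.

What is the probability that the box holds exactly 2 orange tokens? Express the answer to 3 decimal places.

0.305

Under each hypothesis, the probability of the observed sequence is: P(data | r = 1) = (5/6)(1/6)(5/6) = 25/216; P(data | r = 2) = (4/6)(2/6)(4/6) = 4/27; P(data | r = 3) = (3/6)(3/6)(3/6) = 1/8; P(data | r = 4) = (2/6)(4/6)(2/6) = 2/27; P(data | r = 5) = (1/6)(5/6)(1/6) = 5/216.
Multiplying each by its prior: 1/5 · 25/216 = 5/216, 1/5 · 4/27 = 4/135, 1/5 · 1/8 = 1/40, 1/5 · 2/27 = 2/135, 1/5 · 5/216 = 1/216; these sum to 7/72.
By Bayes' rule, P(r = 2 | data) = (4/135) / (7/72) = 32/105.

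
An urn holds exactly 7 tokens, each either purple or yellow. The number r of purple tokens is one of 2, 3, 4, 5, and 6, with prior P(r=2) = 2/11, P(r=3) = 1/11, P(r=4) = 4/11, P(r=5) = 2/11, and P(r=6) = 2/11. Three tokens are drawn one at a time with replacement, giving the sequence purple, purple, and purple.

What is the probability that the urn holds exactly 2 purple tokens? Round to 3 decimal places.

Under each hypothesis, the probability of the observed sequence is: P(data | r = 2) = (2/7)(2/7)(2/7) = 0.023324; P(data | r = 3) = (3/7)(3/7)(3/7) = 0.078717; P(data | r = 4) = (4/7)(4/7)(4/7) = 0.18659; P(data | r = 5) = (5/7)(5/7)(5/7) = 0.36443; P(data | r = 6) = (6/7)(6/7)(6/7) = 0.62974.
Multiplying each by its prior: 2/11 · 0.023324 = 0.0042407, 1/11 · 0.078717 = 0.0071561, 4/11 · 0.18659 = 0.067851, 2/11 · 0.36443 = 0.06626, 2/11 · 0.62974 = 0.1145; with total 0.26001.
Therefore the posterior P(r = 2 | data) = (0.0042407) / (0.26001) = 0.01631.

0.016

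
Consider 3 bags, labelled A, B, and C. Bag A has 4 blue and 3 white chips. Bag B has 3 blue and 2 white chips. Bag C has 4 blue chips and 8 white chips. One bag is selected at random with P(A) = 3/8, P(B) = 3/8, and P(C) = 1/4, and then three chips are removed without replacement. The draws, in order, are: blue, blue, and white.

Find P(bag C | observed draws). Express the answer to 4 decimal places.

0.1155

For each hypothesis, P(data | H) works out to: P(data | bag A) = (4/7)(3/6)(3/5) = 6/35; P(data | bag B) = (3/5)(2/4)(2/3) = 1/5; P(data | bag C) = (4/12)(3/11)(8/10) = 4/55.
Weighting by the prior gives 3/8 · 6/35 = 9/140, 3/8 · 1/5 = 3/40, 1/4 · 4/55 = 1/55; with total 97/616.
By Bayes' rule, P(bag C | data) = (1/55) / (97/616) = 56/485.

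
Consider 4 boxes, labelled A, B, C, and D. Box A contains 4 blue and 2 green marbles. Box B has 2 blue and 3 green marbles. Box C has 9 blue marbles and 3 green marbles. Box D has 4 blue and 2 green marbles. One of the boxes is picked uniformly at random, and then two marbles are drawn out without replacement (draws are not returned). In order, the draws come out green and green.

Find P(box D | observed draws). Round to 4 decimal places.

The likelihood of the observed sequence under each hypothesis: P(data | box A) = (2/6)(1/5) = 1/15; P(data | box B) = (3/5)(2/4) = 3/10; P(data | box C) = (3/12)(2/11) = 1/22; P(data | box D) = (2/6)(1/5) = 1/15.
Multiplying each by its prior: 1/4 · 1/15 = 1/60, 1/4 · 3/10 = 3/40, 1/4 · 1/22 = 1/88, 1/4 · 1/15 = 1/60; with total 79/660.
Hence P(box D | data) = (1/60) / (79/660) = 11/79.

0.1392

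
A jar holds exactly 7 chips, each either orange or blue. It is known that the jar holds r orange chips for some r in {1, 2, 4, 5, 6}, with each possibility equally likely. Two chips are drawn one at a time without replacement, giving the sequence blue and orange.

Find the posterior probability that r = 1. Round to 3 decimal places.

0.136

Under each hypothesis, the probability of the observed sequence is: P(data | r = 1) = (6/7)(1/6) = 1/7; P(data | r = 2) = (5/7)(2/6) = 5/21; P(data | r = 4) = (3/7)(4/6) = 2/7; P(data | r = 5) = (2/7)(5/6) = 5/21; P(data | r = 6) = (1/7)(6/6) = 1/7.
The prior-weighted likelihoods are 1/5 · 1/7 = 1/35, 1/5 · 5/21 = 1/21, 1/5 · 2/7 = 2/35, 1/5 · 5/21 = 1/21, 1/5 · 1/7 = 1/35; summing to 22/105.
By Bayes' rule, P(r = 1 | data) = (1/35) / (22/105) = 3/22.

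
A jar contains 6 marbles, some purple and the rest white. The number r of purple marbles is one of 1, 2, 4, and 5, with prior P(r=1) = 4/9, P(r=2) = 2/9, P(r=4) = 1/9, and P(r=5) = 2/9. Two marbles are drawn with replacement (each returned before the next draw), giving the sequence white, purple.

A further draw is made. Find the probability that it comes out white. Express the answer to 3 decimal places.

0.586

The likelihood of the observed sequence under each hypothesis: P(data | r = 1) = (5/6)(1/6) = 5/36; P(data | r = 2) = (4/6)(2/6) = 2/9; P(data | r = 4) = (2/6)(4/6) = 2/9; P(data | r = 5) = (1/6)(5/6) = 5/36.
Multiplying each by its prior: 4/9 · 5/36 = 5/81, 2/9 · 2/9 = 4/81, 1/9 · 2/9 = 2/81, 2/9 · 5/36 = 5/162; with total 1/6.
Dividing through by the total gives posterior P(r = 1 | data) = 10/27, P(r = 2 | data) = 8/27, P(r = 4 | data) = 4/27, P(r = 5 | data) = 5/27.
So P(white next | data) = Σ P(white next | H) P(H | data) = (5/6)(10/27) + (2/3)(8/27) + (1/3)(4/27) + (1/6)(5/27) = 95/162.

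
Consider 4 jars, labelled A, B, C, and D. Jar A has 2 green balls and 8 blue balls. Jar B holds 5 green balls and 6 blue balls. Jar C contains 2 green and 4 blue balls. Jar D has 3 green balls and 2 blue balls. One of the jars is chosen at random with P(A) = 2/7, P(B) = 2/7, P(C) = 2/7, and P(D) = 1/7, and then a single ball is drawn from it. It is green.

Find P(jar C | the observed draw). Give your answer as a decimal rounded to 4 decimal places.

0.2588

Under each hypothesis, the probability of this draw is: P(data | jar A) = (2/10) = 1/5; P(data | jar B) = (5/11) = 5/11; P(data | jar C) = (2/6) = 1/3; P(data | jar D) = (3/5) = 3/5.
Weighting by the prior gives 2/7 · 1/5 = 2/35, 2/7 · 5/11 = 10/77, 2/7 · 1/3 = 2/21, 1/7 · 3/5 = 3/35; with total 85/231.
So P(jar C | data) = (2/21) / (85/231) = 22/85.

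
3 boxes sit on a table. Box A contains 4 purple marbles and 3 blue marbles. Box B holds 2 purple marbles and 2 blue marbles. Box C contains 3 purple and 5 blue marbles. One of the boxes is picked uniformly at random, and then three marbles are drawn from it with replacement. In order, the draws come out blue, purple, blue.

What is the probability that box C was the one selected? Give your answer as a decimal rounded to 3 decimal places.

0.389

For each hypothesis, P(data | H) works out to: P(data | box A) = (3/7)(4/7)(3/7) = 0.10496; P(data | box B) = (2/4)(2/4)(2/4) = 0.125; P(data | box C) = (5/8)(3/8)(5/8) = 0.14648.
Multiplying each by its prior: 1/3 · 0.10496 = 0.034985, 1/3 · 0.125 = 0.041667, 1/3 · 0.14648 = 0.048828; with total 0.12548.
By Bayes' rule, P(box C | data) = (0.048828) / (0.12548) = 0.38913.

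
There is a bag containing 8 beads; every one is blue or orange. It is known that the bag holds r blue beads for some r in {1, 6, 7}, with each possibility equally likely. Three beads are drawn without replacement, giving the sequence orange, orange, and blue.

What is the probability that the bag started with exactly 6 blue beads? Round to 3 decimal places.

0.222

For each hypothesis, P(data | H) works out to: P(data | r = 1) = (7/8)(6/7)(1/6) = 1/8; P(data | r = 6) = (2/8)(1/7)(6/6) = 1/28; P(data | r = 7) = (1/8)(0/7) = 0.
Weighting by the prior gives 1/3 · 1/8 = 1/24, 1/3 · 1/28 = 1/84, 1/3 · 0 = 0; with total 3/56.
By Bayes' rule, P(r = 6 | data) = (1/84) / (3/56) = 2/9.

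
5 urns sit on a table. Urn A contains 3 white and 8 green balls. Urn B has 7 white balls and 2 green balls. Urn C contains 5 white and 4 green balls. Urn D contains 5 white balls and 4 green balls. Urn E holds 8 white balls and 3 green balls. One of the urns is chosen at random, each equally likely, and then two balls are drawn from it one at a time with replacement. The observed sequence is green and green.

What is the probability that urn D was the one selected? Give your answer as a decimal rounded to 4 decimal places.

0.1885

For each hypothesis, P(data | H) works out to: P(data | urn A) = (8/11)(8/11) = 0.52893; P(data | urn B) = (2/9)(2/9) = 0.049383; P(data | urn C) = (4/9)(4/9) = 0.19753; P(data | urn D) = (4/9)(4/9) = 0.19753; P(data | urn E) = (3/11)(3/11) = 0.07438.
The prior-weighted likelihoods are 1/5 · 0.52893 = 0.10579, 1/5 · 0.049383 = 0.0098765, 1/5 · 0.19753 = 0.039506, 1/5 · 0.19753 = 0.039506, 1/5 · 0.07438 = 0.014876; summing to 0.20955.
By Bayes' rule, P(urn D | data) = (0.039506) / (0.20955) = 0.18853.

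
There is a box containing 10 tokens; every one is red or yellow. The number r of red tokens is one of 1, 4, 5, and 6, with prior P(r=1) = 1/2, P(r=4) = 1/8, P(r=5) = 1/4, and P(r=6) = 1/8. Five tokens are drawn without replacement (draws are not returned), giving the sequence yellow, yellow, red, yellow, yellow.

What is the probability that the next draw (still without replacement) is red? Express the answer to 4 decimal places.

0.1323

Under each hypothesis, the probability of the observed sequence is: P(data | r = 1) = (9/10)(8/9)(1/8)(7/7)(6/6) = 0.1; P(data | r = 4) = (6/10)(5/9)(4/8)(4/7)(3/6) = 0.047619; P(data | r = 5) = (5/10)(4/9)(5/8)(3/7)(2/6) = 0.019841; P(data | r = 6) = (4/10)(3/9)(6/8)(2/7)(1/6) = 0.0047619.
Weighting by the prior gives 1/2 · 0.1 = 0.05, 1/8 · 0.047619 = 0.0059524, 1/4 · 0.019841 = 0.0049603, 1/8 · 0.0047619 = 0.00059524; with total 0.061508.
Dividing through by the total gives posterior P(r = 1 | data) = 0.8129, P(r = 4 | data) = 0.096774, P(r = 5 | data) = 0.080645, P(r = 6 | data) = 0.0096774.
Averaging over the posterior, P(red next | data) = (0)(0.8129) + (3/5)(0.096774) + (4/5)(0.080645) + (1)(0.0096774) = 0.13226.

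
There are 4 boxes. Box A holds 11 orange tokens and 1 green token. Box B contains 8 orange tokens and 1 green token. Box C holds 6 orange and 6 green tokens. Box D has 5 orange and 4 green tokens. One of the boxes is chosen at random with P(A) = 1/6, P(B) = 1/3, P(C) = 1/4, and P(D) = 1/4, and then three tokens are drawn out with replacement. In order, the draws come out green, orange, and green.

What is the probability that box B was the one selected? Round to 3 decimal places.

0.058

For each hypothesis, P(data | H) works out to: P(data | box A) = (1/12)(11/12)(1/12) = 0.0063657; P(data | box B) = (1/9)(8/9)(1/9) = 0.010974; P(data | box C) = (6/12)(6/12)(6/12) = 0.125; P(data | box D) = (4/9)(5/9)(4/9) = 0.10974.
Multiplying each by its prior: 1/6 · 0.0063657 = 0.001061, 1/3 · 0.010974 = 0.003658, 1/4 · 0.125 = 0.03125, 1/4 · 0.10974 = 0.027435; with total 0.063404.
Hence P(box B | data) = (0.003658) / (0.063404) = 0.057693.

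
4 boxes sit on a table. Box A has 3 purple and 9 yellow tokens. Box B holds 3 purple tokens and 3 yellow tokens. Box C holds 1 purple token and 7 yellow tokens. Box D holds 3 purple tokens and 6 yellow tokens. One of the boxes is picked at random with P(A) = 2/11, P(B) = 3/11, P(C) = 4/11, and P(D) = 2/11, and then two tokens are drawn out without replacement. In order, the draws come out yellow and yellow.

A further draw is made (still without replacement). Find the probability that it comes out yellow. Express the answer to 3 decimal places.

Under each hypothesis, the probability of the observed sequence is: P(data | box A) = (9/12)(8/11) = 0.54545; P(data | box B) = (3/6)(2/5) = 0.2; P(data | box C) = (7/8)(6/7) = 0.75; P(data | box D) = (6/9)(5/8) = 0.41667.
The prior-weighted likelihoods are 2/11 · 0.54545 = 0.099174, 3/11 · 0.2 = 0.054545, 4/11 · 0.75 = 0.27273, 2/11 · 0.41667 = 0.075758; summing to 0.5022.
The posterior is then P(box A | data) = 0.19748, P(box B | data) = 0.10861, P(box C | data) = 0.54306, P(box D | data) = 0.15085.
Averaging over the posterior, P(yellow next | data) = (7/10)(0.19748) + (1/4)(0.10861) + (5/6)(0.54306) + (4/7)(0.15085) = 0.70414.

0.704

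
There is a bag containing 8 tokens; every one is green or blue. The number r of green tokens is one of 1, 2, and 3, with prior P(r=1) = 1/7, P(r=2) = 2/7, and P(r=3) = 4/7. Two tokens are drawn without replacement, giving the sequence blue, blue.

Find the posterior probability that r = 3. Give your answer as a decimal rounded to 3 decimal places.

The likelihood of the observed sequence under each hypothesis: P(data | r = 1) = (7/8)(6/7) = 3/4; P(data | r = 2) = (6/8)(5/7) = 15/28; P(data | r = 3) = (5/8)(4/7) = 5/14.
The prior-weighted likelihoods are 1/7 · 3/4 = 3/28, 2/7 · 15/28 = 15/98, 4/7 · 5/14 = 10/49; these sum to 13/28.
So P(r = 3 | data) = (10/49) / (13/28) = 40/91.

0.440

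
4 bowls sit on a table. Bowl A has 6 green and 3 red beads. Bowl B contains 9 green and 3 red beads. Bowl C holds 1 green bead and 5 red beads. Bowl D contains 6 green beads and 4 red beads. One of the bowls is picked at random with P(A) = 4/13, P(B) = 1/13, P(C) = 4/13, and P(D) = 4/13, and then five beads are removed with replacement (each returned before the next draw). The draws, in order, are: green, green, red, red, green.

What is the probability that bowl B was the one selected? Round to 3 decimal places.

0.085

The likelihood of the observed sequence under each hypothesis: P(data | bowl A) = (6/9)(6/9)(3/9)(3/9)(6/9) = 0.032922; P(data | bowl B) = (9/12)(9/12)(3/12)(3/12)(9/12) = 0.026367; P(data | bowl C) = (1/6)(1/6)(5/6)(5/6)(1/6) = 0.003215; P(data | bowl D) = (6/10)(6/10)(4/10)(4/10)(6/10) = 0.03456.
The prior-weighted likelihoods are 4/13 · 0.032922 = 0.01013, 1/13 · 0.026367 = 0.0020282, 4/13 · 0.003215 = 0.00098924, 4/13 · 0.03456 = 0.010634; these sum to 0.023781.
By Bayes' rule, P(bowl B | data) = (0.0020282) / (0.023781) = 0.085288.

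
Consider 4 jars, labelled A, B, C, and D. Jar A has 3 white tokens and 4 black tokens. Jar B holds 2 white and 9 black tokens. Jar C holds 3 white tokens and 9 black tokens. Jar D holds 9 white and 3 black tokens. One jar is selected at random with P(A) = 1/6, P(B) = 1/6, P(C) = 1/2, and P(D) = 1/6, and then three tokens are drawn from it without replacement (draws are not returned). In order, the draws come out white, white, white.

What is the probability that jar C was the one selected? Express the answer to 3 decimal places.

For each hypothesis, P(data | H) works out to: P(data | jar A) = (3/7)(2/6)(1/5) = 0.028571; P(data | jar B) = (2/11)(1/10)(0/9) = 0; P(data | jar C) = (3/12)(2/11)(1/10) = 0.0045455; P(data | jar D) = (9/12)(8/11)(7/10) = 0.38182.
Multiplying each by its prior: 1/6 · 0.028571 = 0.0047619, 1/6 · 0 = 0, 1/2 · 0.0045455 = 0.0022727, 1/6 · 0.38182 = 0.063636; with total 0.070671.
Hence P(jar C | data) = (0.0022727) / (0.070671) = 0.032159.

0.032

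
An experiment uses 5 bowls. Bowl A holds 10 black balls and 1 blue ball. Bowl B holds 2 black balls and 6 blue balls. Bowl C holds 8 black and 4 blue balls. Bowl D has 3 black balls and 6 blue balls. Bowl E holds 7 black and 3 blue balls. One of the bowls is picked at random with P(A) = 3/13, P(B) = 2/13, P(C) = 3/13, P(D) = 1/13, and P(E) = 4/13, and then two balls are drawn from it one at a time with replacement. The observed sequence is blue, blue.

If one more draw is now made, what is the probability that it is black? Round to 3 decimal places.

0.405

Under each hypothesis, the probability of the observed sequence is: P(data | bowl A) = (1/11)(1/11) = 0.0082645; P(data | bowl B) = (6/8)(6/8) = 0.5625; P(data | bowl C) = (4/12)(4/12) = 0.11111; P(data | bowl D) = (6/9)(6/9) = 0.44444; P(data | bowl E) = (3/10)(3/10) = 0.09.
The prior-weighted likelihoods are 3/13 · 0.0082645 = 0.0019072, 2/13 · 0.5625 = 0.086538, 3/13 · 0.11111 = 0.025641, 1/13 · 0.44444 = 0.034188, 4/13 · 0.09 = 0.027692; with total 0.17597.
The posterior is then P(bowl A | data) = 0.010838, P(bowl B | data) = 0.49179, P(bowl C | data) = 0.14571, P(bowl D | data) = 0.19429, P(bowl E | data) = 0.15737.
Averaging over the posterior, P(black next | data) = (10/11)(0.010838) + (1/4)(0.49179) + (2/3)(0.14571) + (1/3)(0.19429) + (7/10)(0.15737) = 0.40487.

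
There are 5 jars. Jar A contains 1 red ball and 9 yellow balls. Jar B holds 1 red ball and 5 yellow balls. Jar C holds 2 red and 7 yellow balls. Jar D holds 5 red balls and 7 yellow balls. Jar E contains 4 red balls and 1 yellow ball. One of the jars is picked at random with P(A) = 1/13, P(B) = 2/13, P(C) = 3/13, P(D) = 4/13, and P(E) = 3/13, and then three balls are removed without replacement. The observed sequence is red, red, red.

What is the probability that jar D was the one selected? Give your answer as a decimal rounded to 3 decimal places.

Compute the likelihood of the observed sequence for each case: P(data | jar A) = (1/10)(0/9) = 0; P(data | jar B) = (1/6)(0/5) = 0; P(data | jar C) = (2/9)(1/8)(0/7) = 0; P(data | jar D) = (5/12)(4/11)(3/10) = 1/22; P(data | jar E) = (4/5)(3/4)(2/3) = 2/5.
Weighting by the prior gives 1/13 · 0 = 0, 2/13 · 0 = 0, 3/13 · 0 = 0, 4/13 · 1/22 = 2/143, 3/13 · 2/5 = 6/65; with total 76/715.
Therefore the posterior P(jar D | data) = (2/143) / (76/715) = 5/38.

0.132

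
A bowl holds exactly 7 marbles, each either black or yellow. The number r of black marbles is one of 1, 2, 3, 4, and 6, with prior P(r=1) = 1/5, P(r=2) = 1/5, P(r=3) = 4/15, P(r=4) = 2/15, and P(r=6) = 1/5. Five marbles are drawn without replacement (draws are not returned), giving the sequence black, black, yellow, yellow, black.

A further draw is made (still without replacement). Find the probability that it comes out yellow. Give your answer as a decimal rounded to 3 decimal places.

The likelihood of the observed sequence under each hypothesis: P(data | r = 1) = (1/7)(0/6) = 0; P(data | r = 2) = (2/7)(1/6)(5/5)(4/4)(0/3) = 0; P(data | r = 3) = (3/7)(2/6)(4/5)(3/4)(1/3) = 1/35; P(data | r = 4) = (4/7)(3/6)(3/5)(2/4)(2/3) = 2/35; P(data | r = 6) = (6/7)(5/6)(1/5)(0/4) = 0.
Weighting by the prior gives 1/5 · 0 = 0, 1/5 · 0 = 0, 4/15 · 1/35 = 4/525, 2/15 · 2/35 = 4/525, 1/5 · 0 = 0; with total 8/525.
Normalising, the posterior is P(r = 1 | data) = 0, P(r = 2 | data) = 0, P(r = 3 | data) = 1/2, P(r = 4 | data) = 1/2, P(r = 6 | data) = 0.
Averaging over the posterior, P(yellow next | data) = (1)(1/2) + (1/2)(1/2) = 3/4.

0.750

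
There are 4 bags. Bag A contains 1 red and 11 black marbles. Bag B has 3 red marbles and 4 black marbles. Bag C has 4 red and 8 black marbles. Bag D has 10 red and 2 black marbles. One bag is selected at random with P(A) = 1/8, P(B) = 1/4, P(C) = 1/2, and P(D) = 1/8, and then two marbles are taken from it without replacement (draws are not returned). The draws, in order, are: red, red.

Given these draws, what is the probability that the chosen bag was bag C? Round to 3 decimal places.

For each hypothesis, P(data | H) works out to: P(data | bag A) = (1/12)(0/11) = 0; P(data | bag B) = (3/7)(2/6) = 0.14286; P(data | bag C) = (4/12)(3/11) = 0.090909; P(data | bag D) = (10/12)(9/11) = 0.68182.
Weighting by the prior gives 1/8 · 0 = 0, 1/4 · 0.14286 = 0.035714, 1/2 · 0.090909 = 0.045455, 1/8 · 0.68182 = 0.085227; with total 0.1664.
So P(bag C | data) = (0.045455) / (0.1664) = 0.27317.

0.273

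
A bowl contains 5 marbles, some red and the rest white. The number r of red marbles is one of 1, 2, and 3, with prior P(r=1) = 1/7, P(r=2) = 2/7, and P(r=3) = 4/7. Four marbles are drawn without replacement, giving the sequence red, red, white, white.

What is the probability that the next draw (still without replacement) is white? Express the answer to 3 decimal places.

The likelihood of the observed sequence under each hypothesis: P(data | r = 1) = (1/5)(0/4) = 0; P(data | r = 2) = (2/5)(1/4)(3/3)(2/2) = 1/10; P(data | r = 3) = (3/5)(2/4)(2/3)(1/2) = 1/10.
The prior-weighted likelihoods are 1/7 · 0 = 0, 2/7 · 1/10 = 1/35, 4/7 · 1/10 = 2/35; with total 3/35.
Dividing through by the total gives posterior P(r = 1 | data) = 0, P(r = 2 | data) = 1/3, P(r = 3 | data) = 2/3.
So P(white next | data) = Σ P(white next | H) P(H | data) = (1)(1/3) + (0)(2/3) = 1/3.

0.333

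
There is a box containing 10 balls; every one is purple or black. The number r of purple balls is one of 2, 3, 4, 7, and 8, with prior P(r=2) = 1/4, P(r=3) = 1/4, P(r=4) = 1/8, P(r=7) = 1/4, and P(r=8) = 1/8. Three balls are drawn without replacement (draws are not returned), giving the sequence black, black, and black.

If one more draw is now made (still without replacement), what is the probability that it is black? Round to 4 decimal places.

Compute the likelihood of the observed sequence for each case: P(data | r = 2) = (8/10)(7/9)(6/8) = 7/15; P(data | r = 3) = (7/10)(6/9)(5/8) = 7/24; P(data | r = 4) = (6/10)(5/9)(4/8) = 1/6; P(data | r = 7) = (3/10)(2/9)(1/8) = 1/120; P(data | r = 8) = (2/10)(1/9)(0/8) = 0.
Weighting by the prior gives 1/4 · 7/15 = 7/60, 1/4 · 7/24 = 7/96, 1/8 · 1/6 = 1/48, 1/4 · 1/120 = 1/480, 1/8 · 0 = 0; summing to 17/80.
Normalising, the posterior is P(r = 2 | data) = 28/51, P(r = 3 | data) = 35/102, P(r = 4 | data) = 5/51, P(r = 7 | data) = 1/102, P(r = 8 | data) = 0.
The predictive probability is P(black next | data) = (5/7)(28/51) + (4/7)(35/102) + (3/7)(5/51) + (0)(1/102) = 75/119.

0.6303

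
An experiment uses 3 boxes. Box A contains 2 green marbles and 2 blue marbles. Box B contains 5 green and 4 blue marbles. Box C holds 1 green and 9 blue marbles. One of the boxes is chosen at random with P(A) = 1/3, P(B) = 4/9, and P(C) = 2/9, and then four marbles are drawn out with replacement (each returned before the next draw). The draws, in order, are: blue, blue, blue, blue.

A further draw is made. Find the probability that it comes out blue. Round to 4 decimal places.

For each hypothesis, P(data | H) works out to: P(data | box A) = (2/4)(2/4)(2/4)(2/4) = 0.0625; P(data | box B) = (4/9)(4/9)(4/9)(4/9) = 0.039018; P(data | box C) = (9/10)(9/10)(9/10)(9/10) = 0.6561.
Multiplying each by its prior: 1/3 · 0.0625 = 0.020833, 4/9 · 0.039018 = 0.017342, 2/9 · 0.6561 = 0.1458; these sum to 0.18397.
Normalising, the posterior is P(box A | data) = 0.11324, P(box B | data) = 0.09426, P(box C | data) = 0.7925.
So P(blue next | data) = Σ P(blue next | H) P(H | data) = (1/2)(0.11324) + (4/9)(0.09426) + (9/10)(0.7925) = 0.81176.

0.8118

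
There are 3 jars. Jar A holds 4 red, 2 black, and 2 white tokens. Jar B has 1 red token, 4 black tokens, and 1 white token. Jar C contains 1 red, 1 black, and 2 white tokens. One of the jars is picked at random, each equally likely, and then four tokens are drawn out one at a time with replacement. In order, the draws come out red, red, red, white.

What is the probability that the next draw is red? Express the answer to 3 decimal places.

0.445

Under each hypothesis, the probability of the observed sequence is: P(data | jar A) = (4/8)(4/8)(4/8)(2/8) = 0.03125; P(data | jar B) = (1/6)(1/6)(1/6)(1/6) = 0.0007716; P(data | jar C) = (1/4)(1/4)(1/4)(2/4) = 0.0078125.
The prior-weighted likelihoods are 1/3 · 0.03125 = 0.010417, 1/3 · 0.0007716 = 0.0002572, 1/3 · 0.0078125 = 0.0026042; with total 0.013278.
Normalising, the posterior is P(jar A | data) = 0.7845, P(jar B | data) = 0.01937, P(jar C | data) = 0.19613.
So P(red next | data) = Σ P(red next | H) P(H | data) = (1/2)(0.7845) + (1/6)(0.01937) + (1/4)(0.19613) = 0.44451.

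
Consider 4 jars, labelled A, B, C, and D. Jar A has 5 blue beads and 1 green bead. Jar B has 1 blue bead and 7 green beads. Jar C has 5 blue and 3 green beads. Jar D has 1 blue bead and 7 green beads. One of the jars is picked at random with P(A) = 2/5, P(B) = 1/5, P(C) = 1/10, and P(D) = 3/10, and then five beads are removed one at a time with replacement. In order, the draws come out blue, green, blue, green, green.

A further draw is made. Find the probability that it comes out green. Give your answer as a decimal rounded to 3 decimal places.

Under each hypothesis, the probability of the observed sequence is: P(data | jar A) = (5/6)(1/6)(5/6)(1/6)(1/6) = 0.003215; P(data | jar B) = (1/8)(7/8)(1/8)(7/8)(7/8) = 0.010468; P(data | jar C) = (5/8)(3/8)(5/8)(3/8)(3/8) = 0.020599; P(data | jar D) = (1/8)(7/8)(1/8)(7/8)(7/8) = 0.010468.
The prior-weighted likelihoods are 2/5 · 0.003215 = 0.001286, 1/5 · 0.010468 = 0.0020935, 1/10 · 0.020599 = 0.0020599, 3/10 · 0.010468 = 0.0031403; these sum to 0.0085797.
Normalising, the posterior is P(jar A | data) = 0.14989, P(jar B | data) = 0.24401, P(jar C | data) = 0.24009, P(jar D | data) = 0.36601.
Averaging over the posterior, P(green next | data) = (1/6)(0.14989) + (7/8)(0.24401) + (3/8)(0.24009) + (7/8)(0.36601) = 0.64878.

0.649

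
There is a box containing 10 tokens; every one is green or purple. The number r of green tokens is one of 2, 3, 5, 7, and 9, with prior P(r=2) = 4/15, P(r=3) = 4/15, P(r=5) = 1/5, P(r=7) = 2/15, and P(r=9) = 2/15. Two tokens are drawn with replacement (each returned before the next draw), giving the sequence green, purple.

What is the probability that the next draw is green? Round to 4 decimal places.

Under each hypothesis, the probability of the observed sequence is: P(data | r = 2) = (2/10)(8/10) = 0.16; P(data | r = 3) = (3/10)(7/10) = 0.21; P(data | r = 5) = (5/10)(5/10) = 0.25; P(data | r = 7) = (7/10)(3/10) = 0.21; P(data | r = 9) = (9/10)(1/10) = 0.09.
Multiplying each by its prior: 4/15 · 0.16 = 0.042667, 4/15 · 0.21 = 0.056, 1/5 · 0.25 = 0.05, 2/15 · 0.21 = 0.028, 2/15 · 0.09 = 0.012; with total 0.18867.
The posterior is then P(r = 2 | data) = 0.22615, P(r = 3 | data) = 0.29682, P(r = 5 | data) = 0.26502, P(r = 7 | data) = 0.14841, P(r = 9 | data) = 0.063604.
So P(green next | data) = Σ P(green next | H) P(H | data) = (1/5)(0.22615) + (3/10)(0.29682) + (1/2)(0.26502) + (7/10)(0.14841) + (9/10)(0.063604) = 0.42792.

0.4279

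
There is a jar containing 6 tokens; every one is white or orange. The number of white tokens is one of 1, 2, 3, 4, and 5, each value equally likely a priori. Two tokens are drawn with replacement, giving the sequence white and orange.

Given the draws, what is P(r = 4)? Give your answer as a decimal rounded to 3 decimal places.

0.229

Under each hypothesis, the probability of the observed sequence is: P(data | r = 1) = (1/6)(5/6) = 5/36; P(data | r = 2) = (2/6)(4/6) = 2/9; P(data | r = 3) = (3/6)(3/6) = 1/4; P(data | r = 4) = (4/6)(2/6) = 2/9; P(data | r = 5) = (5/6)(1/6) = 5/36.
Multiplying each by its prior: 1/5 · 5/36 = 1/36, 1/5 · 2/9 = 2/45, 1/5 · 1/4 = 1/20, 1/5 · 2/9 = 2/45, 1/5 · 5/36 = 1/36; with total 7/36.
By Bayes' rule, P(r = 4 | data) = (2/45) / (7/36) = 8/35.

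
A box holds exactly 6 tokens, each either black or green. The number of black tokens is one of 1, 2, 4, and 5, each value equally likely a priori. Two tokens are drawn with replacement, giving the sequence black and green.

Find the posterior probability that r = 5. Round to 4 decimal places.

0.1923

Under each hypothesis, the probability of the observed sequence is: P(data | r = 1) = (1/6)(5/6) = 5/36; P(data | r = 2) = (2/6)(4/6) = 2/9; P(data | r = 4) = (4/6)(2/6) = 2/9; P(data | r = 5) = (5/6)(1/6) = 5/36.
Weighting by the prior gives 1/4 · 5/36 = 5/144, 1/4 · 2/9 = 1/18, 1/4 · 2/9 = 1/18, 1/4 · 5/36 = 5/144; with total 13/72.
Hence P(r = 5 | data) = (5/144) / (13/72) = 5/26.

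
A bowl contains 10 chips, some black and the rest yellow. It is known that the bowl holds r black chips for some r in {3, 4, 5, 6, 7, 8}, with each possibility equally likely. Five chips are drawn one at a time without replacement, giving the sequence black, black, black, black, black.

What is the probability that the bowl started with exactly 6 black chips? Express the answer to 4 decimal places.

Under each hypothesis, the probability of the observed sequence is: P(data | r = 3) = (3/10)(2/9)(1/8)(0/7) = 0; P(data | r = 4) = (4/10)(3/9)(2/8)(1/7)(0/6) = 0; P(data | r = 5) = (5/10)(4/9)(3/8)(2/7)(1/6) = 0.0039683; P(data | r = 6) = (6/10)(5/9)(4/8)(3/7)(2/6) = 0.02381; P(data | r = 7) = (7/10)(6/9)(5/8)(4/7)(3/6) = 0.083333; P(data | r = 8) = (8/10)(7/9)(6/8)(5/7)(4/6) = 0.22222.
The prior-weighted likelihoods are 1/6 · 0 = 0, 1/6 · 0 = 0, 1/6 · 0.0039683 = 0.00066138, 1/6 · 0.02381 = 0.0039683, 1/6 · 0.083333 = 0.013889, 1/6 · 0.22222 = 0.037037; these sum to 0.055556.
Hence P(r = 6 | data) = (0.0039683) / (0.055556) = 0.071429.

0.0714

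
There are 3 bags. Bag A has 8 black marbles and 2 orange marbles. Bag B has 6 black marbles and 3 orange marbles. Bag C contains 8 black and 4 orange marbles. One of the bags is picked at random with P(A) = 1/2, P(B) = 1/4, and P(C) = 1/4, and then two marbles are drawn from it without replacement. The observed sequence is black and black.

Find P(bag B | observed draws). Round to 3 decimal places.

Under each hypothesis, the probability of the observed sequence is: P(data | bag A) = (8/10)(7/9) = 0.62222; P(data | bag B) = (6/9)(5/8) = 0.41667; P(data | bag C) = (8/12)(7/11) = 0.42424.
The prior-weighted likelihoods are 1/2 · 0.62222 = 0.31111, 1/4 · 0.41667 = 0.10417, 1/4 · 0.42424 = 0.10606; with total 0.52134.
Hence P(bag B | data) = (0.10417) / (0.52134) = 0.19981.

0.200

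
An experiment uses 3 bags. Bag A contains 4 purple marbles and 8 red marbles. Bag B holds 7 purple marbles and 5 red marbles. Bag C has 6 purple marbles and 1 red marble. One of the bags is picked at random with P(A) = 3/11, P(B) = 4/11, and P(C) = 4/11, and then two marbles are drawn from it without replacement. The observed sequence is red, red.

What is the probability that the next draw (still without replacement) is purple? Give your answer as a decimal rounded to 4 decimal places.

0.4968

Under each hypothesis, the probability of the observed sequence is: P(data | bag A) = (8/12)(7/11) = 14/33; P(data | bag B) = (5/12)(4/11) = 5/33; P(data | bag C) = (1/7)(0/6) = 0.
The prior-weighted likelihoods are 3/11 · 14/33 = 14/121, 4/11 · 5/33 = 20/363, 4/11 · 0 = 0; with total 62/363.
The posterior is then P(bag A | data) = 21/31, P(bag B | data) = 10/31, P(bag C | data) = 0.
So P(purple next | data) = Σ P(purple next | H) P(H | data) = (2/5)(21/31) + (7/10)(10/31) = 77/155.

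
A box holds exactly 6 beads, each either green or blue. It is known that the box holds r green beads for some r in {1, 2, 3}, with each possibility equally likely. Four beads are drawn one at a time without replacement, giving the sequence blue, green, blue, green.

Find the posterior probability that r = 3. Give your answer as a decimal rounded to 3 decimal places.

Under each hypothesis, the probability of the observed sequence is: P(data | r = 1) = (5/6)(1/5)(4/4)(0/3) = 0; P(data | r = 2) = (4/6)(2/5)(3/4)(1/3) = 1/15; P(data | r = 3) = (3/6)(3/5)(2/4)(2/3) = 1/10.
Multiplying each by its prior: 1/3 · 0 = 0, 1/3 · 1/15 = 1/45, 1/3 · 1/10 = 1/30; these sum to 1/18.
Hence P(r = 3 | data) = (1/30) / (1/18) = 3/5.

0.600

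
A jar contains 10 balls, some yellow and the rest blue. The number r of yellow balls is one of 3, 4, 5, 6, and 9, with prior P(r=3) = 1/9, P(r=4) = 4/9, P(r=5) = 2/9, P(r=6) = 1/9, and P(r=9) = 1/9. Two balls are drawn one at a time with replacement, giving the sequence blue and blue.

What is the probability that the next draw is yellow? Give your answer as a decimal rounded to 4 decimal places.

For each hypothesis, P(data | H) works out to: P(data | r = 3) = (7/10)(7/10) = 49/100; P(data | r = 4) = (6/10)(6/10) = 9/25; P(data | r = 5) = (5/10)(5/10) = 1/4; P(data | r = 6) = (4/10)(4/10) = 4/25; P(data | r = 9) = (1/10)(1/10) = 1/100.
Weighting by the prior gives 1/9 · 49/100 = 49/900, 4/9 · 9/25 = 4/25, 2/9 · 1/4 = 1/18, 1/9 · 4/25 = 4/225, 1/9 · 1/100 = 1/900; summing to 13/45.
Normalising, the posterior is P(r = 3 | data) = 0.18846, P(r = 4 | data) = 0.55385, P(r = 5 | data) = 0.19231, P(r = 6 | data) = 0.061538, P(r = 9 | data) = 0.0038462.
Averaging over the posterior, P(yellow next | data) = (3/10)(0.18846) + (2/5)(0.55385) + (1/2)(0.19231) + (3/5)(0.061538) + (9/10)(0.0038462) = 0.41462.

0.4146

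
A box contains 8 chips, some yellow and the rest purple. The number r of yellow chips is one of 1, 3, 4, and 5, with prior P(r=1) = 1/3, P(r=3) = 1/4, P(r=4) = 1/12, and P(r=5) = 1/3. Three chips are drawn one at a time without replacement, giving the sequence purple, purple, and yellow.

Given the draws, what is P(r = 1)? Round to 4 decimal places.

Compute the likelihood of the observed sequence for each case: P(data | r = 1) = (7/8)(6/7)(1/6) = 1/8; P(data | r = 3) = (5/8)(4/7)(3/6) = 5/28; P(data | r = 4) = (4/8)(3/7)(4/6) = 1/7; P(data | r = 5) = (3/8)(2/7)(5/6) = 5/56.
Multiplying each by its prior: 1/3 · 1/8 = 1/24, 1/4 · 5/28 = 5/112, 1/12 · 1/7 = 1/84, 1/3 · 5/56 = 5/168; with total 43/336.
So P(r = 1 | data) = (1/24) / (43/336) = 14/43.

0.3256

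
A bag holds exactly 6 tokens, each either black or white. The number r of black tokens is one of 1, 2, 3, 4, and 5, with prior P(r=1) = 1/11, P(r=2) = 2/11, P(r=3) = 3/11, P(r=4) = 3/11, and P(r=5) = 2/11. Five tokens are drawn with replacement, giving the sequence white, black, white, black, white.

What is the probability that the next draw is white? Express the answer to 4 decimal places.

0.5257

Compute the likelihood of the observed sequence for each case: P(data | r = 1) = (5/6)(1/6)(5/6)(1/6)(5/6) = 0.016075; P(data | r = 2) = (4/6)(2/6)(4/6)(2/6)(4/6) = 0.032922; P(data | r = 3) = (3/6)(3/6)(3/6)(3/6)(3/6) = 0.03125; P(data | r = 4) = (2/6)(4/6)(2/6)(4/6)(2/6) = 0.016461; P(data | r = 5) = (1/6)(5/6)(1/6)(5/6)(1/6) = 0.003215.
The prior-weighted likelihoods are 1/11 · 0.016075 = 0.0014614, 2/11 · 0.032922 = 0.0059858, 3/11 · 0.03125 = 0.0085227, 3/11 · 0.016461 = 0.0044893, 2/11 · 0.003215 = 0.00058455; summing to 0.021044.
Dividing through by the total gives posterior P(r = 1 | data) = 0.069444, P(r = 2 | data) = 0.28444, P(r = 3 | data) = 0.405, P(r = 4 | data) = 0.21333, P(r = 5 | data) = 0.027778.
So P(white next | data) = Σ P(white next | H) P(H | data) = (5/6)(0.069444) + (2/3)(0.28444) + (1/2)(0.405) + (1/3)(0.21333) + (1/6)(0.027778) = 0.52574.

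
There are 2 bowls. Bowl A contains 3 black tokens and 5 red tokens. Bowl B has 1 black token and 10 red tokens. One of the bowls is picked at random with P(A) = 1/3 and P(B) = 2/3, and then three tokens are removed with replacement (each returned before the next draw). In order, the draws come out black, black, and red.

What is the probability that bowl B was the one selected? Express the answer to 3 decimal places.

0.146

Compute the likelihood of the observed sequence for each case: P(data | bowl A) = (3/8)(3/8)(5/8) = 0.087891; P(data | bowl B) = (1/11)(1/11)(10/11) = 0.0075131.
The prior-weighted likelihoods are 1/3 · 0.087891 = 0.029297, 2/3 · 0.0075131 = 0.0050088; summing to 0.034306.
Therefore the posterior P(bowl B | data) = (0.0050088) / (0.034306) = 0.146.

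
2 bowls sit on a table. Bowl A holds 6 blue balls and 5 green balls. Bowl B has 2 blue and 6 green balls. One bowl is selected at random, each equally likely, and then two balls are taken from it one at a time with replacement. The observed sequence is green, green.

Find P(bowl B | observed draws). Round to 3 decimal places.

Compute the likelihood of the observed sequence for each case: P(data | bowl A) = (5/11)(5/11) = 0.20661; P(data | bowl B) = (6/8)(6/8) = 0.5625.
Multiplying each by its prior: 1/2 · 0.20661 = 0.10331, 1/2 · 0.5625 = 0.28125; these sum to 0.38456.
So P(bowl B | data) = (0.28125) / (0.38456) = 0.73136.

0.731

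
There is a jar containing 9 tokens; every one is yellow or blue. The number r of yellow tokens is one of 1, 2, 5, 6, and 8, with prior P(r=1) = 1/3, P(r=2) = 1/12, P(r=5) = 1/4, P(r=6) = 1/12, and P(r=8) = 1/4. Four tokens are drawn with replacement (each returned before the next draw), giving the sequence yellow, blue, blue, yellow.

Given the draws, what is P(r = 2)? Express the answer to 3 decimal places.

0.090

Compute the likelihood of the observed sequence for each case: P(data | r = 1) = (1/9)(8/9)(8/9)(1/9) = 0.0097546; P(data | r = 2) = (2/9)(7/9)(7/9)(2/9) = 0.029873; P(data | r = 5) = (5/9)(4/9)(4/9)(5/9) = 0.060966; P(data | r = 6) = (6/9)(3/9)(3/9)(6/9) = 0.049383; P(data | r = 8) = (8/9)(1/9)(1/9)(8/9) = 0.0097546.
Multiplying each by its prior: 1/3 · 0.0097546 = 0.0032515, 1/12 · 0.029873 = 0.0024895, 1/4 · 0.060966 = 0.015242, 1/12 · 0.049383 = 0.0041152, 1/4 · 0.0097546 = 0.0024387; with total 0.027536.
Hence P(r = 2 | data) = (0.0024895) / (0.027536) = 0.090406.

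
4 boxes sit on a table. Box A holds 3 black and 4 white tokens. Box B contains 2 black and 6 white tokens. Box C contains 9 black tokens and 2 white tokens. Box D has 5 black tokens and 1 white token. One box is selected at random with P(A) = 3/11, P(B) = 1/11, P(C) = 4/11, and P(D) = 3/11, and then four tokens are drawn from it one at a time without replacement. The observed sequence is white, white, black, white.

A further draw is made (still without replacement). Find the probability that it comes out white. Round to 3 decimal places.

0.482

Compute the likelihood of the observed sequence for each case: P(data | box A) = (4/7)(3/6)(3/5)(2/4) = 3/35; P(data | box B) = (6/8)(5/7)(2/6)(4/5) = 1/7; P(data | box C) = (2/11)(1/10)(9/9)(0/8) = 0; P(data | box D) = (1/6)(0/5) = 0.
Weighting by the prior gives 3/11 · 3/35 = 9/385, 1/11 · 1/7 = 1/77, 4/11 · 0 = 0, 3/11 · 0 = 0; these sum to 2/55.
Normalising, the posterior is P(box A | data) = 9/14, P(box B | data) = 5/14, P(box C | data) = 0, P(box D | data) = 0.
The predictive probability is P(white next | data) = (1/3)(9/14) + (3/4)(5/14) = 27/56.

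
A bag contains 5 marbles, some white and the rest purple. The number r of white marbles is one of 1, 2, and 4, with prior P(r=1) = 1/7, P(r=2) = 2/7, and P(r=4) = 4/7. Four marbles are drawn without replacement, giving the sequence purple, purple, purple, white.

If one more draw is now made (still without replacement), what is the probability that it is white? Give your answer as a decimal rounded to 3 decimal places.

Under each hypothesis, the probability of the observed sequence is: P(data | r = 1) = (4/5)(3/4)(2/3)(1/2) = 1/5; P(data | r = 2) = (3/5)(2/4)(1/3)(2/2) = 1/10; P(data | r = 4) = (1/5)(0/4) = 0.
The prior-weighted likelihoods are 1/7 · 1/5 = 1/35, 2/7 · 1/10 = 1/35, 4/7 · 0 = 0; with total 2/35.
The posterior is then P(r = 1 | data) = 1/2, P(r = 2 | data) = 1/2, P(r = 4 | data) = 0.
Averaging over the posterior, P(white next | data) = (0)(1/2) + (1)(1/2) = 1/2.

0.500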